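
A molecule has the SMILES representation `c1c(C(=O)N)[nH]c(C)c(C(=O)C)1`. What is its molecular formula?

Atom tally by fragment:
  pyrrole ring core → C:4 H:5 N:1
  (− 3 ring H displaced by substituents)
  + CONH2 → C:1 H:2 O:1 N:1
  + CH3 → C:1 H:3
  + COCH3 → C:2 H:3 O:1
Element totals:
  C: 8
  H: 10
  N: 2
  O: 2

C8H10N2O2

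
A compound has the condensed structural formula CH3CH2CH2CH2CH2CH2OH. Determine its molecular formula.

Atom tally by fragment:
  CH3 → C:1 H:3
  CH2 → C:1 H:2
  CH2 → C:1 H:2
  CH2 → C:1 H:2
  CH2CH2OH → C:2 H:5 O:1
Element totals:
  C: 6
  H: 14
  O: 1

C6H14O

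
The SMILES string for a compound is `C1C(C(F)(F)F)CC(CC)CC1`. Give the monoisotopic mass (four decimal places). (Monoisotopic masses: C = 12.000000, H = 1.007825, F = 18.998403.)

Atom tally by fragment:
  cyclohexane ring core → C:6 H:12
  (− 2 ring H displaced by substituents)
  + CF3 → C:1 F:3
  + C2H5 → C:2 H:5
Element totals:
  C: 9
  H: 15
  F: 3
Molecular formula: C9H15F3.
  M = 9(12.0) + 15(1.007825) + 3(18.998403)
    = 108.000000 + 15.117375 + 56.995209 = 180.112584

180.1126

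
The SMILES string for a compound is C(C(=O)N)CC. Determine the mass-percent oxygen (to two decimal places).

Atom tally by fragment:
  H2NOCCH2 → C:2 H:4 O:1 N:1
  CH2 → C:1 H:2
  CH3 → C:1 H:3
Element totals:
  C: 4
  H: 9
  N: 1
  O: 1
Molecular formula: C4H9NO.
Molar mass = 87.122 g/mol.
Mass from O: 1 × 15.999 = 15.999 g/mol.
%O = 15.999 / 87.122 × 100 = 18.36%.

18.36%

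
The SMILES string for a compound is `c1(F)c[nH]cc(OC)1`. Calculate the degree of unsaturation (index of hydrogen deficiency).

Atom tally by fragment:
  pyrrole ring core → C:4 H:5 N:1
  (− 2 ring H displaced by substituents)
  + F → F:1
  + OCH3 → C:1 H:3 O:1
Element totals:
  C: 5
  H: 6
  F: 1
  N: 1
  O: 1
Molecular formula: C5H6FNO.
DoU = (2C + 2 + N − H − X) / 2 = (2·5 + 2 + 1 − 6 − 1) / 2 = 3.

3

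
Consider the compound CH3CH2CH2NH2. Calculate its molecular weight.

Element totals:
  C: 3
  H: 9
  N: 1
Molecular formula: C3H9N.
  M = 3(12.011) + 9(1.008) + 14.007
    = 36.033 + 9.072 + 14.007 = 59.112

59.11 g/mol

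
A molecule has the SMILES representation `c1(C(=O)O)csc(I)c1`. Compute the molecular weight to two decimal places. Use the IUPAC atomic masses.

Atom tally by fragment:
  thiophene ring core → C:4 H:4 S:1
  (− 2 ring H displaced by substituents)
  + COOH → C:1 H:1 O:2
  + I → I:1
Element totals:
  C: 5
  H: 3
  I: 1
  O: 2
  S: 1
Molecular formula: C5H3IO2S.
  M = 5(12.011) + 3(1.008) + 126.904 + 2(15.999) + 32.06
    = 60.055 + 3.024 + 126.904 + 31.998 + 32.060 = 254.041

254.04 g/mol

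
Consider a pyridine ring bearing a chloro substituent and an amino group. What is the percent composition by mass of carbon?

Atom tally by fragment:
  pyridine ring core → C:5 H:5 N:1
  (− 2 ring H displaced by substituents)
  + Cl → Cl:1
  + NH2 → N:1 H:2
Element totals:
  C: 5
  H: 5
  Cl: 1
  N: 2
Molecular formula: C5H5ClN2.
Molar mass = 128.559 g/mol.
Mass from C: 5 × 12.011 = 60.055 g/mol.
%C = 60.055 / 128.559 × 100 = 46.71%.

46.71%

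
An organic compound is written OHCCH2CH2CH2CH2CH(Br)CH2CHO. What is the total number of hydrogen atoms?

13

Atom tally by fragment:
  OHCCH2 → C:2 H:3 O:1
  CH2 → C:1 H:2
  CH2 → C:1 H:2
  CH2 → C:1 H:2
  CH(Br) → C:1 H:1 Br:1
  CH2CHO → C:2 H:3 O:1
Element totals:
  C: 8
  H: 13
  Br: 1
  O: 2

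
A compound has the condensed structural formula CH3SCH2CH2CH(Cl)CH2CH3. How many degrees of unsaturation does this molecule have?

Element totals:
  C: 6
  H: 13
  Cl: 1
  S: 1
Molecular formula: C6H13ClS.
DoU = (2C + 2 + N − H − X) / 2 = (2·6 + 2 + 0 − 13 − 1) / 2 = 0.

0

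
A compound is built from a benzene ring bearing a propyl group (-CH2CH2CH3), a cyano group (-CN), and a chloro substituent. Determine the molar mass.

Atom tally by fragment:
  benzene ring core → C:6 H:6
  (− 3 ring H displaced by substituents)
  + CH2CH2CH3 → C:3 H:7
  + CN → C:1 N:1
  + Cl → Cl:1
Element totals:
  C: 10
  H: 10
  Cl: 1
  N: 1
Molecular formula: C10H10ClN.
  M = 10(12.011) + 10(1.008) + 35.45 + 14.007
    = 120.110 + 10.080 + 35.450 + 14.007 = 179.647

179.65 g/mol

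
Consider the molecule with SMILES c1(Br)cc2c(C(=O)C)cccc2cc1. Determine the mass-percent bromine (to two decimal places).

Atom tally by fragment:
  naphthalene ring system core → C:10 H:8
  (− 2 ring H displaced by substituents)
  + Br → Br:1
  + COCH3 → C:2 H:3 O:1
Element totals:
  C: 12
  H: 9
  Br: 1
  O: 1
Molecular formula: C12H9BrO.
Molar mass = 249.107 g/mol.
Mass from Br: 1 × 79.904 = 79.904 g/mol.
%Br = 79.904 / 249.107 × 100 = 32.08%.

32.08%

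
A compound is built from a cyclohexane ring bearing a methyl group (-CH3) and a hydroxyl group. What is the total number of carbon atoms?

7

Atom tally by fragment:
  cyclohexane ring core → C:6 H:12
  (− 2 ring H displaced by substituents)
  + CH3 → C:1 H:3
  + OH → O:1 H:1
Element totals:
  C: 7
  H: 14
  O: 1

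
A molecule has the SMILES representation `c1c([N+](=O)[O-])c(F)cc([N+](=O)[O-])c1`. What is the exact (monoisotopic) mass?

186.0077

Atom tally by fragment:
  benzene ring core → C:6 H:6
  (− 3 ring H displaced by substituents)
  + NO2 → N:1 O:2
  + F → F:1
  + NO2 → N:1 O:2
Element totals:
  C: 6
  H: 3
  F: 1
  N: 2
  O: 4
Molecular formula: C6H3FN2O4.
  M = 6(12.0) + 3(1.007825) + 18.998403 + 2(14.003074) + 4(15.994915)
    = 72.000000 + 3.023475 + 18.998403 + 28.006148 + 63.979660 = 186.007686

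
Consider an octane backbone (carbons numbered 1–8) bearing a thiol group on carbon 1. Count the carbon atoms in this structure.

8

Atom tally by fragment:
  HSCH2 → C:1 H:3 S:1
  CH2 → C:1 H:2
  CH2 → C:1 H:2
  CH2 → C:1 H:2
  CH2 → C:1 H:2
  CH2 → C:1 H:2
  CH2 → C:1 H:2
  CH3 → C:1 H:3
Element totals:
  C: 8
  H: 18
  S: 1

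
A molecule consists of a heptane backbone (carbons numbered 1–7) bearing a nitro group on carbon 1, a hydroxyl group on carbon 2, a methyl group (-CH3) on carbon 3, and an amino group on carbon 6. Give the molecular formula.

C8H18N2O3

Atom tally by fragment:
  O2NCH2 → C:1 H:2 N:1 O:2
  CH(OH) → C:1 H:2 O:1
  CH(CH3) → C:2 H:4
  CH2 → C:1 H:2
  CH2 → C:1 H:2
  CH(NH2) → C:1 H:3 N:1
  CH3 → C:1 H:3
Element totals:
  C: 8
  H: 18
  N: 2
  O: 3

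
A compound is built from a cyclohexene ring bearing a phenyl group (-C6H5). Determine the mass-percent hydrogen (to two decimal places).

8.92%

Atom tally by fragment:
  cyclohexene ring core → C:6 H:10
  (− 1 ring H displaced by substituents)
  + C6H5 → C:6 H:5
Element totals:
  C: 12
  H: 14
Molecular formula: C12H14.
Molar mass = 158.244 g/mol.
Mass from H: 14 × 1.008 = 14.112 g/mol.
%H = 14.112 / 158.244 × 100 = 8.92%.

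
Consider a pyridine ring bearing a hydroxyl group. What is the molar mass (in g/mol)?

95.10 g/mol

Atom tally by fragment:
  pyridine ring core → C:5 H:5 N:1
  (− 1 ring H displaced by substituents)
  + OH → O:1 H:1
Element totals:
  C: 5
  H: 5
  N: 1
  O: 1
Molecular formula: C5H5NO.
  M = 5(12.011) + 5(1.008) + 14.007 + 15.999
    = 60.055 + 5.040 + 14.007 + 15.999 = 95.101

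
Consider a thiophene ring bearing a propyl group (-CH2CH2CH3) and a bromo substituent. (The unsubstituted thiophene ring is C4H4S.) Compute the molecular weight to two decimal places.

205.11 g/mol

Atom tally by fragment:
  thiophene ring core → C:4 H:4 S:1
  (− 2 ring H displaced by substituents)
  + CH2CH2CH3 → C:3 H:7
  + Br → Br:1
Element totals:
  C: 7
  H: 9
  Br: 1
  S: 1
Molecular formula: C7H9BrS.
  M = 7(12.011) + 9(1.008) + 79.904 + 32.06
    = 84.077 + 9.072 + 79.904 + 32.060 = 205.113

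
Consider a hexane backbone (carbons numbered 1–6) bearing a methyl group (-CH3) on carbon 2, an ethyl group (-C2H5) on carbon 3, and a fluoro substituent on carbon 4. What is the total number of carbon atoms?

Atom tally by fragment:
  CH3 → C:1 H:3
  CH(CH3) → C:2 H:4
  CH(C2H5) → C:3 H:6
  CH(F) → C:1 H:1 F:1
  CH2 → C:1 H:2
  CH3 → C:1 H:3
Element totals:
  C: 9
  H: 19
  F: 1

9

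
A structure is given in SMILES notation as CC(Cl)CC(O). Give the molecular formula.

C4H9ClO

Atom tally by fragment:
  CH3 → C:1 H:3
  CH(Cl) → C:1 H:1 Cl:1
  CH2 → C:1 H:2
  CH2OH → C:1 H:3 O:1
Element totals:
  C: 4
  H: 9
  Cl: 1
  O: 1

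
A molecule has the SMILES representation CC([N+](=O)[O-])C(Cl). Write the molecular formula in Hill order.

Atom tally by fragment:
  CH3 → C:1 H:3
  CH(NO2) → C:1 H:1 N:1 O:2
  CH2Cl → C:1 H:2 Cl:1
Element totals:
  C: 3
  H: 6
  Cl: 1
  N: 1
  O: 2

C3H6ClNO2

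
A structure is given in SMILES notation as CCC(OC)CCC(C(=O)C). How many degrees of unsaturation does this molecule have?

1

Atom tally by fragment:
  CH3 → C:1 H:3
  CH2 → C:1 H:2
  CH(OCH3) → C:2 H:4 O:1
  CH2 → C:1 H:2
  CH2 → C:1 H:2
  CH2COCH3 → C:3 H:5 O:1
Element totals:
  C: 9
  H: 18
  O: 2
Molecular formula: C9H18O2.
DoU = (2C + 2 + N − H − X) / 2 = (2·9 + 2 + 0 − 18 − 0) / 2 = 1.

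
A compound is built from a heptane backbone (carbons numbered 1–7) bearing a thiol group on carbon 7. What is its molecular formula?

Atom tally by fragment:
  CH3 → C:1 H:3
  CH2 → C:1 H:2
  CH2 → C:1 H:2
  CH2 → C:1 H:2
  CH2 → C:1 H:2
  CH2 → C:1 H:2
  CH2SH → C:1 H:3 S:1
Element totals:
  C: 7
  H: 16
  S: 1

C7H16S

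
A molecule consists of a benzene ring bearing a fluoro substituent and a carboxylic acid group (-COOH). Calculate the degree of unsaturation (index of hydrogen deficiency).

Atom tally by fragment:
  benzene ring core → C:6 H:6
  (− 2 ring H displaced by substituents)
  + F → F:1
  + COOH → C:1 H:1 O:2
Element totals:
  C: 7
  H: 5
  F: 1
  O: 2
Molecular formula: C7H5FO2.
DoU = (2C + 2 + N − H − X) / 2 = (2·7 + 2 + 0 − 5 − 1) / 2 = 5.

5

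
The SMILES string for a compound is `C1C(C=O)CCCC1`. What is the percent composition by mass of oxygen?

14.26%

Atom tally by fragment:
  cyclohexane ring core → C:6 H:12
  (− 1 ring H displaced by substituents)
  + CHO → C:1 H:1 O:1
Element totals:
  C: 7
  H: 12
  O: 1
Molecular formula: C7H12O.
Molar mass = 112.172 g/mol.
Mass from O: 1 × 15.999 = 15.999 g/mol.
%O = 15.999 / 112.172 × 100 = 14.26%.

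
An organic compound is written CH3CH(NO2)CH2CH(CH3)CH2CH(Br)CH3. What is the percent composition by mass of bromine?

33.56%

Element totals:
  C: 8
  H: 16
  Br: 1
  N: 1
  O: 2
Molecular formula: C8H16BrNO2.
Molar mass = 238.125 g/mol.
Mass from Br: 1 × 79.904 = 79.904 g/mol.
%Br = 79.904 / 238.125 × 100 = 33.56%.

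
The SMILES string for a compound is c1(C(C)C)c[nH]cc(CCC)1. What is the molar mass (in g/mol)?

Atom tally by fragment:
  pyrrole ring core → C:4 H:5 N:1
  (− 2 ring H displaced by substituents)
  + CH(CH3)2 → C:3 H:7
  + CH2CH2CH3 → C:3 H:7
Element totals:
  C: 10
  H: 17
  N: 1
Molecular formula: C10H17N.
  M = 10(12.011) + 17(1.008) + 14.007
    = 120.110 + 17.136 + 14.007 = 151.253

151.25 g/mol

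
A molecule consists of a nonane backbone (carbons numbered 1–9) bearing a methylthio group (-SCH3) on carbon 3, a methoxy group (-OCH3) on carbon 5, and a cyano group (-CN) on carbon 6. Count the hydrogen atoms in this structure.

23

Atom tally by fragment:
  CH3 → C:1 H:3
  CH2 → C:1 H:2
  CH(SCH3) → C:2 H:4 S:1
  CH2 → C:1 H:2
  CH(OCH3) → C:2 H:4 O:1
  CH(CN) → C:2 H:1 N:1
  CH2 → C:1 H:2
  CH2 → C:1 H:2
  CH3 → C:1 H:3
Element totals:
  C: 12
  H: 23
  N: 1
  O: 1
  S: 1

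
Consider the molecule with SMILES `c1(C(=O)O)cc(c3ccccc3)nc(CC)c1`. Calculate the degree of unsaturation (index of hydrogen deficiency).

9

Atom tally by fragment:
  pyridine ring core → C:5 H:5 N:1
  (− 3 ring H displaced by substituents)
  + COOH → C:1 H:1 O:2
  + C6H5 → C:6 H:5
  + C2H5 → C:2 H:5
Element totals:
  C: 14
  H: 13
  N: 1
  O: 2
Molecular formula: C14H13NO2.
DoU = (2C + 2 + N − H − X) / 2 = (2·14 + 2 + 1 − 13 − 0) / 2 = 9.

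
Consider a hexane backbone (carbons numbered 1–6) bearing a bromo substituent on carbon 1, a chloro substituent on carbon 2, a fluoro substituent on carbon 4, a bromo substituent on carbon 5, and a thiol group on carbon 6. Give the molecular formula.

C6H10Br2ClFS

Atom tally by fragment:
  BrCH2 → C:1 H:2 Br:1
  CH(Cl) → C:1 H:1 Cl:1
  CH2 → C:1 H:2
  CH(F) → C:1 H:1 F:1
  CH(Br) → C:1 H:1 Br:1
  CH2SH → C:1 H:3 S:1
Element totals:
  C: 6
  H: 10
  Br: 2
  Cl: 1
  F: 1
  S: 1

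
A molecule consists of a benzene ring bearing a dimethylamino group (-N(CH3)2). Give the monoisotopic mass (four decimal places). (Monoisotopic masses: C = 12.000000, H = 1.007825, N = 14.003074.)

121.0891

Atom tally by fragment:
  benzene ring core → C:6 H:6
  (− 1 ring H displaced by substituents)
  + N(CH3)2 → N:1 C:2 H:6
Element totals:
  C: 8
  H: 11
  N: 1
Molecular formula: C8H11N.
  M = 8(12.0) + 11(1.007825) + 14.003074
    = 96.000000 + 11.086075 + 14.003074 = 121.089149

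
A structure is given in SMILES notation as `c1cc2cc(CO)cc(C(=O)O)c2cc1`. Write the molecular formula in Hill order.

Atom tally by fragment:
  naphthalene ring system core → C:10 H:8
  (− 2 ring H displaced by substituents)
  + CH2OH → C:1 H:3 O:1
  + COOH → C:1 H:1 O:2
Element totals:
  C: 12
  H: 10
  O: 3

C12H10O3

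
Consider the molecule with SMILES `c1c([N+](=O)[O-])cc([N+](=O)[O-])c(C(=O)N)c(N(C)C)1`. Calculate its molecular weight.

Atom tally by fragment:
  benzene ring core → C:6 H:6
  (− 4 ring H displaced by substituents)
  + NO2 → N:1 O:2
  + NO2 → N:1 O:2
  + CONH2 → C:1 H:2 O:1 N:1
  + N(CH3)2 → N:1 C:2 H:6
Element totals:
  C: 9
  H: 10
  N: 4
  O: 5
Molecular formula: C9H10N4O5.
  M = 9(12.011) + 10(1.008) + 4(14.007) + 5(15.999)
    = 108.099 + 10.080 + 56.028 + 79.995 = 254.202

254.20 g/mol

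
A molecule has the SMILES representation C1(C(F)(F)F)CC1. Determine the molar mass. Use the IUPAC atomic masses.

110.08 g/mol

Atom tally by fragment:
  cyclopropane ring core → C:3 H:6
  (− 1 ring H displaced by substituents)
  + CF3 → C:1 F:3
Element totals:
  C: 4
  H: 5
  F: 3
Molecular formula: C4H5F3.
  M = 4(12.011) + 5(1.008) + 3(18.998)
    = 48.044 + 5.040 + 56.994 = 110.078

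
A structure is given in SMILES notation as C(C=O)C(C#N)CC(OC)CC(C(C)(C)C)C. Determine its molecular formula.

Atom tally by fragment:
  OHCCH2 → C:2 H:3 O:1
  CH(CN) → C:2 H:1 N:1
  CH2 → C:1 H:2
  CH(OCH3) → C:2 H:4 O:1
  CH2 → C:1 H:2
  CH(C(CH3)3) → C:5 H:10
  CH3 → C:1 H:3
Element totals:
  C: 14
  H: 25
  N: 1
  O: 2

C14H25NO2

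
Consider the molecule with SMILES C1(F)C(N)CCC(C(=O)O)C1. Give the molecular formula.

C7H12FNO2

Atom tally by fragment:
  cyclohexane ring core → C:6 H:12
  (− 3 ring H displaced by substituents)
  + F → F:1
  + NH2 → N:1 H:2
  + COOH → C:1 H:1 O:2
Element totals:
  C: 7
  H: 12
  F: 1
  N: 1
  O: 2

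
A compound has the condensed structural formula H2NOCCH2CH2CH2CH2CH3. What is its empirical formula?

Element totals:
  C: 6
  H: 13
  N: 1
  O: 1
Molecular formula: C6H13NO.
gcd of subscripts (6, 13, 1, 1) = 1, so the empirical formula equals the molecular formula.

C6H13NO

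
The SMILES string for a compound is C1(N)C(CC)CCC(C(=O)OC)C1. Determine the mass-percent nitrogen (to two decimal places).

7.56%

Atom tally by fragment:
  cyclohexane ring core → C:6 H:12
  (− 3 ring H displaced by substituents)
  + NH2 → N:1 H:2
  + C2H5 → C:2 H:5
  + COOCH3 → C:2 H:3 O:2
Element totals:
  C: 10
  H: 19
  N: 1
  O: 2
Molecular formula: C10H19NO2.
Molar mass = 185.267 g/mol.
Mass from N: 1 × 14.007 = 14.007 g/mol.
%N = 14.007 / 185.267 × 100 = 7.56%.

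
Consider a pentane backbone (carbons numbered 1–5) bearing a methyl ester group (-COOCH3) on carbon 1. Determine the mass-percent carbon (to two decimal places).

Atom tally by fragment:
  CH3OOCCH2 → C:3 H:5 O:2
  CH2 → C:1 H:2
  CH2 → C:1 H:2
  CH2 → C:1 H:2
  CH3 → C:1 H:3
Element totals:
  C: 7
  H: 14
  O: 2
Molecular formula: C7H14O2.
Molar mass = 130.187 g/mol.
Mass from C: 7 × 12.011 = 84.077 g/mol.
%C = 84.077 / 130.187 × 100 = 64.58%.

64.58%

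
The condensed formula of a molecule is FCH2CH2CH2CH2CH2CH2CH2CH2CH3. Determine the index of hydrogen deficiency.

Atom tally by fragment:
  FCH2 → C:1 H:2 F:1
  CH2 → C:1 H:2
  CH2 → C:1 H:2
  CH2 → C:1 H:2
  CH2 → C:1 H:2
  CH2 → C:1 H:2
  CH2 → C:1 H:2
  CH2 → C:1 H:2
  CH3 → C:1 H:3
Element totals:
  C: 9
  H: 19
  F: 1
Molecular formula: C9H19F.
DoU = (2C + 2 + N − H − X) / 2 = (2·9 + 2 + 0 − 19 − 1) / 2 = 0.

0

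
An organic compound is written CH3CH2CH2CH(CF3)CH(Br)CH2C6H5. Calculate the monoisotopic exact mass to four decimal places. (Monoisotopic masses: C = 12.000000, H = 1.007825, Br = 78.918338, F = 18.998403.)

308.0387

Atom tally by fragment:
  CH3 → C:1 H:3
  CH2 → C:1 H:2
  CH2 → C:1 H:2
  CH(CF3) → C:2 H:1 F:3
  CH(Br) → C:1 H:1 Br:1
  CH2C6H5 → C:7 H:7
Element totals:
  C: 13
  H: 16
  Br: 1
  F: 3
Molecular formula: C13H16BrF3.
  M = 13(12.0) + 16(1.007825) + 78.918338 + 3(18.998403)
    = 156.000000 + 16.125200 + 78.918338 + 56.995209 = 308.038747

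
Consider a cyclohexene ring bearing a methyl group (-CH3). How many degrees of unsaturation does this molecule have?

Atom tally by fragment:
  cyclohexene ring core → C:6 H:10
  (− 1 ring H displaced by substituents)
  + CH3 → C:1 H:3
Element totals:
  C: 7
  H: 12
Molecular formula: C7H12.
DoU = (2C + 2 + N − H − X) / 2 = (2·7 + 2 + 0 − 12 − 0) / 2 = 2.

2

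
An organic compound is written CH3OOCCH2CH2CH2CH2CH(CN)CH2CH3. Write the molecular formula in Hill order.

C10H17NO2

Atom tally by fragment:
  CH3OOCCH2 → C:3 H:5 O:2
  CH2 → C:1 H:2
  CH2 → C:1 H:2
  CH2 → C:1 H:2
  CH(CN) → C:2 H:1 N:1
  CH2 → C:1 H:2
  CH3 → C:1 H:3
Element totals:
  C: 10
  H: 17
  N: 1
  O: 2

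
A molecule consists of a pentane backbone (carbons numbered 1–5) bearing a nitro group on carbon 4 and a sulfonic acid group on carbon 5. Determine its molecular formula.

Atom tally by fragment:
  CH3 → C:1 H:3
  CH2 → C:1 H:2
  CH2 → C:1 H:2
  CH(NO2) → C:1 H:1 N:1 O:2
  CH2SO3H → C:1 H:3 S:1 O:3
Element totals:
  C: 5
  H: 11
  N: 1
  O: 5
  S: 1

C5H11NO5S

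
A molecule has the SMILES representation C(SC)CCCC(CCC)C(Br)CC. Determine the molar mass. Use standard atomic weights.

Atom tally by fragment:
  CH3SCH2 → C:2 H:5 S:1
  CH2 → C:1 H:2
  CH2 → C:1 H:2
  CH2 → C:1 H:2
  CH(CH2CH2CH3) → C:4 H:8
  CH(Br) → C:1 H:1 Br:1
  CH2 → C:1 H:2
  CH3 → C:1 H:3
Element totals:
  C: 12
  H: 25
  Br: 1
  S: 1
Molecular formula: C12H25BrS.
  M = 12(12.011) + 25(1.008) + 79.904 + 32.06
    = 144.132 + 25.200 + 79.904 + 32.060 = 281.296

281.30 g/mol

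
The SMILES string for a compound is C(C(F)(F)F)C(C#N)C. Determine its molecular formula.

Atom tally by fragment:
  F3CCH2 → C:2 H:2 F:3
  CH(CN) → C:2 H:1 N:1
  CH3 → C:1 H:3
Element totals:
  C: 5
  H: 6
  F: 3
  N: 1

C5H6F3N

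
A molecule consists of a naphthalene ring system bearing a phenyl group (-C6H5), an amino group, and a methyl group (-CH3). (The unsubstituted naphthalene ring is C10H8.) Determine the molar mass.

Atom tally by fragment:
  naphthalene ring system core → C:10 H:8
  (− 3 ring H displaced by substituents)
  + C6H5 → C:6 H:5
  + NH2 → N:1 H:2
  + CH3 → C:1 H:3
Element totals:
  C: 17
  H: 15
  N: 1
Molecular formula: C17H15N.
  M = 17(12.011) + 15(1.008) + 14.007
    = 204.187 + 15.120 + 14.007 = 233.314

233.31 g/mol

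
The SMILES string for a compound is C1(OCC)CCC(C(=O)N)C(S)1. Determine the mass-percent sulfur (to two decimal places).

16.94%

Atom tally by fragment:
  cyclopentane ring core → C:5 H:10
  (− 3 ring H displaced by substituents)
  + OC2H5 → C:2 H:5 O:1
  + CONH2 → C:1 H:2 O:1 N:1
  + SH → S:1 H:1
Element totals:
  C: 8
  H: 15
  N: 1
  O: 2
  S: 1
Molecular formula: C8H15NO2S.
Molar mass = 189.273 g/mol.
Mass from S: 1 × 32.06 = 32.060 g/mol.
%S = 32.060 / 189.273 × 100 = 16.94%.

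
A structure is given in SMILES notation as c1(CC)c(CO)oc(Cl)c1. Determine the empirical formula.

Atom tally by fragment:
  furan ring core → C:4 H:4 O:1
  (− 3 ring H displaced by substituents)
  + C2H5 → C:2 H:5
  + CH2OH → C:1 H:3 O:1
  + Cl → Cl:1
Element totals:
  C: 7
  H: 9
  Cl: 1
  O: 2
Molecular formula: C7H9ClO2.
gcd of subscripts (7, 1, 9, 2) = 1, so the empirical formula equals the molecular formula.

C7H9ClO2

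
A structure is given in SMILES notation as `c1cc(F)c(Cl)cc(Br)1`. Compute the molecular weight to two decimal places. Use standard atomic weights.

209.44 g/mol

Atom tally by fragment:
  benzene ring core → C:6 H:6
  (− 3 ring H displaced by substituents)
  + F → F:1
  + Cl → Cl:1
  + Br → Br:1
Element totals:
  C: 6
  H: 3
  Br: 1
  Cl: 1
  F: 1
Molecular formula: C6H3BrClF.
  M = 6(12.011) + 3(1.008) + 79.904 + 35.45 + 18.998
    = 72.066 + 3.024 + 79.904 + 35.450 + 18.998 = 209.442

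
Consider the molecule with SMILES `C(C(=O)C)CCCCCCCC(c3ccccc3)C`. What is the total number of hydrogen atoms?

28

Atom tally by fragment:
  CH3COCH2 → C:3 H:5 O:1
  CH2 → C:1 H:2
  CH2 → C:1 H:2
  CH2 → C:1 H:2
  CH2 → C:1 H:2
  CH2 → C:1 H:2
  CH2 → C:1 H:2
  CH2 → C:1 H:2
  CH(C6H5) → C:7 H:6
  CH3 → C:1 H:3
Element totals:
  C: 18
  H: 28
  O: 1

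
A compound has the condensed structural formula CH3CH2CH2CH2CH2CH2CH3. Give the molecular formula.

C7H16

Atom tally by fragment:
  CH3 → C:1 H:3
  CH2 → C:1 H:2
  CH2 → C:1 H:2
  CH2 → C:1 H:2
  CH2 → C:1 H:2
  CH2 → C:1 H:2
  CH3 → C:1 H:3
Element totals:
  C: 7
  H: 16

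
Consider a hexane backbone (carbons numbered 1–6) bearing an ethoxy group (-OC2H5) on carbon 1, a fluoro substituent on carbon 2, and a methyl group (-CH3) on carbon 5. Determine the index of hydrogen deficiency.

0

Atom tally by fragment:
  C2H5OCH2 → C:3 H:7 O:1
  CH(F) → C:1 H:1 F:1
  CH2 → C:1 H:2
  CH2 → C:1 H:2
  CH(CH3) → C:2 H:4
  CH3 → C:1 H:3
Element totals:
  C: 9
  H: 19
  F: 1
  O: 1
Molecular formula: C9H19FO.
DoU = (2C + 2 + N − H − X) / 2 = (2·9 + 2 + 0 − 19 − 1) / 2 = 0.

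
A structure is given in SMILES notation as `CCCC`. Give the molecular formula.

C4H10

Atom tally by fragment:
  CH3 → C:1 H:3
  CH2 → C:1 H:2
  CH2 → C:1 H:2
  CH3 → C:1 H:3
Element totals:
  C: 4
  H: 10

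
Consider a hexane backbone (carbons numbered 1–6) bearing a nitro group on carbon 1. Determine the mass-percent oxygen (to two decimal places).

Atom tally by fragment:
  O2NCH2 → C:1 H:2 N:1 O:2
  CH2 → C:1 H:2
  CH2 → C:1 H:2
  CH2 → C:1 H:2
  CH2 → C:1 H:2
  CH3 → C:1 H:3
Element totals:
  C: 6
  H: 13
  N: 1
  O: 2
Molecular formula: C6H13NO2.
Molar mass = 131.175 g/mol.
Mass from O: 2 × 15.999 = 31.998 g/mol.
%O = 31.998 / 131.175 × 100 = 24.39%.

24.39%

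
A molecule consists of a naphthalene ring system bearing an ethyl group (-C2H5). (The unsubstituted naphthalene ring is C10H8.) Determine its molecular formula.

C12H12

Atom tally by fragment:
  naphthalene ring system core → C:10 H:8
  (− 1 ring H displaced by substituents)
  + C2H5 → C:2 H:5
Element totals:
  C: 12
  H: 12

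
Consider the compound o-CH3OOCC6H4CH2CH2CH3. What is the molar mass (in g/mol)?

178.23 g/mol

Atom tally by fragment:
  benzene ring core → C:6 H:6
  (− 2 ring H displaced by substituents)
  + COOCH3 → C:2 H:3 O:2
  + CH2CH2CH3 → C:3 H:7
Element totals:
  C: 11
  H: 14
  O: 2
Molecular formula: C11H14O2.
  M = 11(12.011) + 14(1.008) + 2(15.999)
    = 132.121 + 14.112 + 31.998 = 178.231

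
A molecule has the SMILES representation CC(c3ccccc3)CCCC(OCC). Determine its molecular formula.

C14H22O

Atom tally by fragment:
  CH3 → C:1 H:3
  CH(C6H5) → C:7 H:6
  CH2 → C:1 H:2
  CH2 → C:1 H:2
  CH2 → C:1 H:2
  CH2OC2H5 → C:3 H:7 O:1
Element totals:
  C: 14
  H: 22
  O: 1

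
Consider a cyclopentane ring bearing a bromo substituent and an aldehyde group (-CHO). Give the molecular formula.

Atom tally by fragment:
  cyclopentane ring core → C:5 H:10
  (− 2 ring H displaced by substituents)
  + Br → Br:1
  + CHO → C:1 H:1 O:1
Element totals:
  C: 6
  H: 9
  Br: 1
  O: 1

C6H9BrO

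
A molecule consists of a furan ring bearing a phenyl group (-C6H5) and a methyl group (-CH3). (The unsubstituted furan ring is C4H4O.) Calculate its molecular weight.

Atom tally by fragment:
  furan ring core → C:4 H:4 O:1
  (− 2 ring H displaced by substituents)
  + C6H5 → C:6 H:5
  + CH3 → C:1 H:3
Element totals:
  C: 11
  H: 10
  O: 1
Molecular formula: C11H10O.
  M = 11(12.011) + 10(1.008) + 15.999
    = 132.121 + 10.080 + 15.999 = 158.200

158.20 g/mol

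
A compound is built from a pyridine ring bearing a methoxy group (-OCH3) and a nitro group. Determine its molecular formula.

C6H6N2O3

Atom tally by fragment:
  pyridine ring core → C:5 H:5 N:1
  (− 2 ring H displaced by substituents)
  + OCH3 → C:1 H:3 O:1
  + NO2 → N:1 O:2
Element totals:
  C: 6
  H: 6
  N: 2
  O: 3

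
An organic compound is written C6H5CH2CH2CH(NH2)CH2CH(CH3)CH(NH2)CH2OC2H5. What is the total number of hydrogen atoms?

28

Element totals:
  C: 16
  H: 28
  N: 2
  O: 1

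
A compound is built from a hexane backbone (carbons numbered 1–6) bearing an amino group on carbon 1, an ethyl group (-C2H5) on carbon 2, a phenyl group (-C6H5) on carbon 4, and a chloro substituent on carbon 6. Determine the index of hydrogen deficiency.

4

Atom tally by fragment:
  H2NCH2 → C:1 H:4 N:1
  CH(C2H5) → C:3 H:6
  CH2 → C:1 H:2
  CH(C6H5) → C:7 H:6
  CH2 → C:1 H:2
  CH2Cl → C:1 H:2 Cl:1
Element totals:
  C: 14
  H: 22
  Cl: 1
  N: 1
Molecular formula: C14H22ClN.
DoU = (2C + 2 + N − H − X) / 2 = (2·14 + 2 + 1 − 22 − 1) / 2 = 4.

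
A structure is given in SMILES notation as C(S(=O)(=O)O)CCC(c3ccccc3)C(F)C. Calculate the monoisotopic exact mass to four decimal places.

Atom tally by fragment:
  HO3SCH2 → C:1 H:3 S:1 O:3
  CH2 → C:1 H:2
  CH2 → C:1 H:2
  CH(C6H5) → C:7 H:6
  CH(F) → C:1 H:1 F:1
  CH3 → C:1 H:3
Element totals:
  C: 12
  H: 17
  F: 1
  O: 3
  S: 1
Molecular formula: C12H17FO3S.
  M = 12(12.0) + 17(1.007825) + 18.998403 + 3(15.994915) + 31.972071
    = 144.000000 + 17.133025 + 18.998403 + 47.984745 + 31.972071 = 260.088244

260.0882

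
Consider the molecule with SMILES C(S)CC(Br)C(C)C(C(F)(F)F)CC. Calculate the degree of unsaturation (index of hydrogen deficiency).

0

Atom tally by fragment:
  HSCH2 → C:1 H:3 S:1
  CH2 → C:1 H:2
  CH(Br) → C:1 H:1 Br:1
  CH(CH3) → C:2 H:4
  CH(CF3) → C:2 H:1 F:3
  CH2 → C:1 H:2
  CH3 → C:1 H:3
Element totals:
  C: 9
  H: 16
  Br: 1
  F: 3
  S: 1
Molecular formula: C9H16BrF3S.
DoU = (2C + 2 + N − H − X) / 2 = (2·9 + 2 + 0 − 16 − 4) / 2 = 0.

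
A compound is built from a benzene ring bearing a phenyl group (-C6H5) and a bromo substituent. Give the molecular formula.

Atom tally by fragment:
  benzene ring core → C:6 H:6
  (− 2 ring H displaced by substituents)
  + C6H5 → C:6 H:5
  + Br → Br:1
Element totals:
  C: 12
  H: 9
  Br: 1

C12H9Br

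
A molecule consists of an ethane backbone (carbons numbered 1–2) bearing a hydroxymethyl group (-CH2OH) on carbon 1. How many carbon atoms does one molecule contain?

Atom tally by fragment:
  HOCH2CH2 → C:2 H:5 O:1
  CH3 → C:1 H:3
Element totals:
  C: 3
  H: 8
  O: 1

3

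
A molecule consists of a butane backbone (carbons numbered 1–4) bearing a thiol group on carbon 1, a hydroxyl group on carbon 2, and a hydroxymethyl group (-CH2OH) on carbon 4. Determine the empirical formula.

C5H12O2S

Atom tally by fragment:
  HSCH2 → C:1 H:3 S:1
  CH(OH) → C:1 H:2 O:1
  CH2 → C:1 H:2
  CH2CH2OH → C:2 H:5 O:1
Element totals:
  C: 5
  H: 12
  O: 2
  S: 1
Molecular formula: C5H12O2S.
gcd of subscripts (5, 12, 2, 1) = 1, so the empirical formula equals the molecular formula.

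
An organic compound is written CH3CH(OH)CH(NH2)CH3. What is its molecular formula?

Atom tally by fragment:
  CH3 → C:1 H:3
  CH(OH) → C:1 H:2 O:1
  CH(NH2) → C:1 H:3 N:1
  CH3 → C:1 H:3
Element totals:
  C: 4
  H: 11
  N: 1
  O: 1

C4H11NO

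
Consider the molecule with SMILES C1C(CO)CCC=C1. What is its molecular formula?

C7H12O

Atom tally by fragment:
  cyclohexene ring core → C:6 H:10
  (− 1 ring H displaced by substituents)
  + CH2OH → C:1 H:3 O:1
Element totals:
  C: 7
  H: 12
  O: 1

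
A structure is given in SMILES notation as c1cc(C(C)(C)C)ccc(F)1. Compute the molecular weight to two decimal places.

Atom tally by fragment:
  benzene ring core → C:6 H:6
  (− 2 ring H displaced by substituents)
  + C(CH3)3 → C:4 H:9
  + F → F:1
Element totals:
  C: 10
  H: 13
  F: 1
Molecular formula: C10H13F.
  M = 10(12.011) + 13(1.008) + 18.998
    = 120.110 + 13.104 + 18.998 = 152.212

152.21 g/mol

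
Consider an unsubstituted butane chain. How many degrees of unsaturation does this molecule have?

Atom tally by fragment:
  CH3 → C:1 H:3
  CH2 → C:1 H:2
  CH2 → C:1 H:2
  CH3 → C:1 H:3
Element totals:
  C: 4
  H: 10
Molecular formula: C4H10.
DoU = (2C + 2 + N − H − X) / 2 = (2·4 + 2 + 0 − 10 − 0) / 2 = 0.

0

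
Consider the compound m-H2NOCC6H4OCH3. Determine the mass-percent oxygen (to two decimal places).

21.17%

Atom tally by fragment:
  benzene ring core → C:6 H:6
  (− 2 ring H displaced by substituents)
  + CONH2 → C:1 H:2 O:1 N:1
  + OCH3 → C:1 H:3 O:1
Element totals:
  C: 8
  H: 9
  N: 1
  O: 2
Molecular formula: C8H9NO2.
Molar mass = 151.165 g/mol.
Mass from O: 2 × 15.999 = 31.998 g/mol.
%O = 31.998 / 151.165 × 100 = 21.17%.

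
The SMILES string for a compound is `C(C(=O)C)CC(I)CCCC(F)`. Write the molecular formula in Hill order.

C9H16FIO

Atom tally by fragment:
  CH3COCH2 → C:3 H:5 O:1
  CH2 → C:1 H:2
  CH(I) → C:1 H:1 I:1
  CH2 → C:1 H:2
  CH2 → C:1 H:2
  CH2 → C:1 H:2
  CH2F → C:1 H:2 F:1
Element totals:
  C: 9
  H: 16
  F: 1
  I: 1
  O: 1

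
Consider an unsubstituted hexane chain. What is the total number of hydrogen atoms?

14

Atom tally by fragment:
  CH3 → C:1 H:3
  CH2 → C:1 H:2
  CH2 → C:1 H:2
  CH2 → C:1 H:2
  CH2 → C:1 H:2
  CH3 → C:1 H:3
Element totals:
  C: 6
  H: 14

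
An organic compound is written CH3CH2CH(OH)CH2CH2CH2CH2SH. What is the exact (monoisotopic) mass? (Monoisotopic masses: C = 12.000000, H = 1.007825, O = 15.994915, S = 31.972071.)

Atom tally by fragment:
  CH3 → C:1 H:3
  CH2 → C:1 H:2
  CH(OH) → C:1 H:2 O:1
  CH2 → C:1 H:2
  CH2 → C:1 H:2
  CH2 → C:1 H:2
  CH2SH → C:1 H:3 S:1
Element totals:
  C: 7
  H: 16
  O: 1
  S: 1
Molecular formula: C7H16OS.
  M = 7(12.0) + 16(1.007825) + 15.994915 + 31.972071
    = 84.000000 + 16.125200 + 15.994915 + 31.972071 = 148.092186

148.0922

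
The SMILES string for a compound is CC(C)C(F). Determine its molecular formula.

C4H9F

Atom tally by fragment:
  CH3 → C:1 H:3
  CH(CH3) → C:2 H:4
  CH2F → C:1 H:2 F:1
Element totals:
  C: 4
  H: 9
  F: 1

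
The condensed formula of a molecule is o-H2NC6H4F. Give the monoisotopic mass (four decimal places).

Element totals:
  C: 6
  H: 6
  F: 1
  N: 1
Molecular formula: C6H6FN.
  M = 6(12.0) + 6(1.007825) + 18.998403 + 14.003074
    = 72.000000 + 6.046950 + 18.998403 + 14.003074 = 111.048427

111.0484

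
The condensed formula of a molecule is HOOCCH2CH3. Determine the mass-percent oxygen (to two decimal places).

43.19%

Atom tally by fragment:
  HOOCCH2 → C:2 H:3 O:2
  CH3 → C:1 H:3
Element totals:
  C: 3
  H: 6
  O: 2
Molecular formula: C3H6O2.
Molar mass = 74.079 g/mol.
Mass from O: 2 × 15.999 = 31.998 g/mol.
%O = 31.998 / 74.079 × 100 = 43.19%.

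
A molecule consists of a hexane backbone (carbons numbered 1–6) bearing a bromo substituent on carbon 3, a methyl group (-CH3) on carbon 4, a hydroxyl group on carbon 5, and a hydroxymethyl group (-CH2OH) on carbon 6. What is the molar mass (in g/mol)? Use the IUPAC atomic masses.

Atom tally by fragment:
  CH3 → C:1 H:3
  CH2 → C:1 H:2
  CH(Br) → C:1 H:1 Br:1
  CH(CH3) → C:2 H:4
  CH(OH) → C:1 H:2 O:1
  CH2CH2OH → C:2 H:5 O:1
Element totals:
  C: 8
  H: 17
  Br: 1
  O: 2
Molecular formula: C8H17BrO2.
  M = 8(12.011) + 17(1.008) + 79.904 + 2(15.999)
    = 96.088 + 17.136 + 79.904 + 31.998 = 225.126

225.13 g/mol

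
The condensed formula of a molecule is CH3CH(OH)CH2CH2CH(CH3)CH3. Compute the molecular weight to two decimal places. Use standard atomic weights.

116.20 g/mol

Element totals:
  C: 7
  H: 16
  O: 1
Molecular formula: C7H16O.
  M = 7(12.011) + 16(1.008) + 15.999
    = 84.077 + 16.128 + 15.999 = 116.204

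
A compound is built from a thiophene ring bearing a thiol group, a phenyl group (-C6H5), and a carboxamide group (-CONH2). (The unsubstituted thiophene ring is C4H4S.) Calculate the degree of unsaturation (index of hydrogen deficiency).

Atom tally by fragment:
  thiophene ring core → C:4 H:4 S:1
  (− 3 ring H displaced by substituents)
  + SH → S:1 H:1
  + C6H5 → C:6 H:5
  + CONH2 → C:1 H:2 O:1 N:1
Element totals:
  C: 11
  H: 9
  N: 1
  O: 1
  S: 2
Molecular formula: C11H9NOS2.
DoU = (2C + 2 + N − H − X) / 2 = (2·11 + 2 + 1 − 9 − 0) / 2 = 8.

8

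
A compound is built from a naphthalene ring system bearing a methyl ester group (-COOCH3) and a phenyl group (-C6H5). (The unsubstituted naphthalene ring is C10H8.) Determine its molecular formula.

C18H14O2

Atom tally by fragment:
  naphthalene ring system core → C:10 H:8
  (− 2 ring H displaced by substituents)
  + COOCH3 → C:2 H:3 O:2
  + C6H5 → C:6 H:5
Element totals:
  C: 18
  H: 14
  O: 2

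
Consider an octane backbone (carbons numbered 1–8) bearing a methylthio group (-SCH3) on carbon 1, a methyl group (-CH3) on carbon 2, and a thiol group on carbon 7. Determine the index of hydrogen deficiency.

Atom tally by fragment:
  CH3SCH2 → C:2 H:5 S:1
  CH(CH3) → C:2 H:4
  CH2 → C:1 H:2
  CH2 → C:1 H:2
  CH2 → C:1 H:2
  CH2 → C:1 H:2
  CH(SH) → C:1 H:2 S:1
  CH3 → C:1 H:3
Element totals:
  C: 10
  H: 22
  S: 2
Molecular formula: C10H22S2.
DoU = (2C + 2 + N − H − X) / 2 = (2·10 + 2 + 0 − 22 − 0) / 2 = 0.

0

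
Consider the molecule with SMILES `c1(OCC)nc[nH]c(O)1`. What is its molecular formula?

Atom tally by fragment:
  imidazole ring core → C:3 H:4 N:2
  (− 2 ring H displaced by substituents)
  + OC2H5 → C:2 H:5 O:1
  + OH → O:1 H:1
Element totals:
  C: 5
  H: 8
  N: 2
  O: 2

C5H8N2O2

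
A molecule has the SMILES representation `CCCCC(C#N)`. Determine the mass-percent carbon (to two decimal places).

Atom tally by fragment:
  CH3 → C:1 H:3
  CH2 → C:1 H:2
  CH2 → C:1 H:2
  CH2 → C:1 H:2
  CH2CN → C:2 H:2 N:1
Element totals:
  C: 6
  H: 11
  N: 1
Molecular formula: C6H11N.
Molar mass = 97.161 g/mol.
Mass from C: 6 × 12.011 = 72.066 g/mol.
%C = 72.066 / 97.161 × 100 = 74.17%.

74.17%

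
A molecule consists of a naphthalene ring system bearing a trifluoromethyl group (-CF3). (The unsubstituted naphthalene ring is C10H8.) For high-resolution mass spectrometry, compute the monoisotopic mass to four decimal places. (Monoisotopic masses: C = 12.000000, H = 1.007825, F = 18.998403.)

Atom tally by fragment:
  naphthalene ring system core → C:10 H:8
  (− 1 ring H displaced by substituents)
  + CF3 → C:1 F:3
Element totals:
  C: 11
  H: 7
  F: 3
Molecular formula: C11H7F3.
  M = 11(12.0) + 7(1.007825) + 3(18.998403)
    = 132.000000 + 7.054775 + 56.995209 = 196.049984

196.0500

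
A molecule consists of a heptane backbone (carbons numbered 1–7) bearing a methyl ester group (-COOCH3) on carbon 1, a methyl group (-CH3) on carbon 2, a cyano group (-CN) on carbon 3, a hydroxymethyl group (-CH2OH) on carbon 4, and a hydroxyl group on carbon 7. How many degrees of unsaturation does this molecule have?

3

Atom tally by fragment:
  CH3OOCCH2 → C:3 H:5 O:2
  CH(CH3) → C:2 H:4
  CH(CN) → C:2 H:1 N:1
  CH(CH2OH) → C:2 H:4 O:1
  CH2 → C:1 H:2
  CH2 → C:1 H:2
  CH2OH → C:1 H:3 O:1
Element totals:
  C: 12
  H: 21
  N: 1
  O: 4
Molecular formula: C12H21NO4.
DoU = (2C + 2 + N − H − X) / 2 = (2·12 + 2 + 1 − 21 − 0) / 2 = 3.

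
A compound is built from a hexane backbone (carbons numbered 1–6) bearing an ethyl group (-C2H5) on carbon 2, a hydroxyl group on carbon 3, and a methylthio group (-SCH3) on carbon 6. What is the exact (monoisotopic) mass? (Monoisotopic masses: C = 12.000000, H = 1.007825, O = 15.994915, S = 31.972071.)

176.1235

Atom tally by fragment:
  CH3 → C:1 H:3
  CH(C2H5) → C:3 H:6
  CH(OH) → C:1 H:2 O:1
  CH2 → C:1 H:2
  CH2 → C:1 H:2
  CH2SCH3 → C:2 H:5 S:1
Element totals:
  C: 9
  H: 20
  O: 1
  S: 1
Molecular formula: C9H20OS.
  M = 9(12.0) + 20(1.007825) + 15.994915 + 31.972071
    = 108.000000 + 20.156500 + 15.994915 + 31.972071 = 176.123486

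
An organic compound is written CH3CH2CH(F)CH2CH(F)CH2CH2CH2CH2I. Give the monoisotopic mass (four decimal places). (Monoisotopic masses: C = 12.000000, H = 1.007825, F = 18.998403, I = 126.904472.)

Atom tally by fragment:
  CH3 → C:1 H:3
  CH2 → C:1 H:2
  CH(F) → C:1 H:1 F:1
  CH2 → C:1 H:2
  CH(F) → C:1 H:1 F:1
  CH2 → C:1 H:2
  CH2 → C:1 H:2
  CH2 → C:1 H:2
  CH2I → C:1 H:2 I:1
Element totals:
  C: 9
  H: 17
  F: 2
  I: 1
Molecular formula: C9H17F2I.
  M = 9(12.0) + 17(1.007825) + 2(18.998403) + 126.904472
    = 108.000000 + 17.133025 + 37.996806 + 126.904472 = 290.034303

290.0343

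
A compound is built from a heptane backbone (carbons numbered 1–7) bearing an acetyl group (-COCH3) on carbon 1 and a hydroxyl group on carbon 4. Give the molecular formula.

Atom tally by fragment:
  CH3COCH2 → C:3 H:5 O:1
  CH2 → C:1 H:2
  CH2 → C:1 H:2
  CH(OH) → C:1 H:2 O:1
  CH2 → C:1 H:2
  CH2 → C:1 H:2
  CH3 → C:1 H:3
Element totals:
  C: 9
  H: 18
  O: 2

C9H18O2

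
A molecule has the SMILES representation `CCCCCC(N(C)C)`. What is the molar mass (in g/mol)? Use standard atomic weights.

129.25 g/mol

Atom tally by fragment:
  CH3 → C:1 H:3
  CH2 → C:1 H:2
  CH2 → C:1 H:2
  CH2 → C:1 H:2
  CH2 → C:1 H:2
  CH2N(CH3)2 → C:3 H:8 N:1
Element totals:
  C: 8
  H: 19
  N: 1
Molecular formula: C8H19N.
  M = 8(12.011) + 19(1.008) + 14.007
    = 96.088 + 19.152 + 14.007 = 129.247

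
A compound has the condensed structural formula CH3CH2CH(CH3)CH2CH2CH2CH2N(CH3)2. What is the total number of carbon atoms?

10

Atom tally by fragment:
  CH3 → C:1 H:3
  CH2 → C:1 H:2
  CH(CH3) → C:2 H:4
  CH2 → C:1 H:2
  CH2 → C:1 H:2
  CH2 → C:1 H:2
  CH2N(CH3)2 → C:3 H:8 N:1
Element totals:
  C: 10
  H: 23
  N: 1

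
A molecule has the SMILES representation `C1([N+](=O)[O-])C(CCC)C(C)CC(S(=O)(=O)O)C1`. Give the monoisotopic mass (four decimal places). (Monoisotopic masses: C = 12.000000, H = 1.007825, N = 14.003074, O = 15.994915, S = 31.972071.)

265.0984

Atom tally by fragment:
  cyclohexane ring core → C:6 H:12
  (− 4 ring H displaced by substituents)
  + NO2 → N:1 O:2
  + CH2CH2CH3 → C:3 H:7
  + CH3 → C:1 H:3
  + SO3H → S:1 O:3 H:1
Element totals:
  C: 10
  H: 19
  N: 1
  O: 5
  S: 1
Molecular formula: C10H19NO5S.
  M = 10(12.0) + 19(1.007825) + 14.003074 + 5(15.994915) + 31.972071
    = 120.000000 + 19.148675 + 14.003074 + 79.974575 + 31.972071 = 265.098395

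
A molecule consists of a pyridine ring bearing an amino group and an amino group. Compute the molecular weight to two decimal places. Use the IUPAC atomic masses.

109.13 g/mol

Atom tally by fragment:
  pyridine ring core → C:5 H:5 N:1
  (− 2 ring H displaced by substituents)
  + NH2 → N:1 H:2
  + NH2 → N:1 H:2
Element totals:
  C: 5
  H: 7
  N: 3
Molecular formula: C5H7N3.
  M = 5(12.011) + 7(1.008) + 3(14.007)
    = 60.055 + 7.056 + 42.021 = 109.132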